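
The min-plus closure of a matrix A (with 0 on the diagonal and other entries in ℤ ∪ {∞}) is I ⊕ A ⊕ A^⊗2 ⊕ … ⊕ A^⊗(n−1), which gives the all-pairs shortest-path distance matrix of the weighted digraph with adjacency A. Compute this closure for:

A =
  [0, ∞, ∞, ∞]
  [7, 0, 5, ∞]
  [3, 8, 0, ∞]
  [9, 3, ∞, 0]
Closure =
  [0, ∞, ∞, ∞]
  [7, 0, 5, ∞]
  [3, 8, 0, ∞]
  [9, 3, 8, 0]

This is the Floyd-Warshall all-pairs shortest-path computation. For each intermediate vertex k = 0, 1, …, 3, update dist[i][j] ← min(dist[i][j], dist[i][k] + dist[k][j]). The final matrix gives, for each (i, j), the minimum total weight of any directed path from i to j (possibly empty when i = j).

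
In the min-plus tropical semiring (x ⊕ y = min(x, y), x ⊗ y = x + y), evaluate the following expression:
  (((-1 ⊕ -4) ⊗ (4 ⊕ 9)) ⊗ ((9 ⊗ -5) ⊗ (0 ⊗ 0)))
(((-1 ⊕ -4) ⊗ (4 ⊕ 9)) ⊗ ((9 ⊗ -5) ⊗ (0 ⊗ 0))) = 4

Expand innermost to outermost. Recall ⊕ takes the minimum of its arguments and ⊗ takes their sum. Working out the expression (((-1 ⊕ -4) ⊗ (4 ⊕ 9)) ⊗ ((9 ⊗ -5) ⊗ (0 ⊗ 0))) gives 4.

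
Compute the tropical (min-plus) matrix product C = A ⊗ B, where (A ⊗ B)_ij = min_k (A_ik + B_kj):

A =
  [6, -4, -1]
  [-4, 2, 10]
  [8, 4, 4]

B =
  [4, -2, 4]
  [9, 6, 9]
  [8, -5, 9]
A ⊗ B =
  [5, -6, 5]
  [0, -6, 0]
  [12, -1, 12]

Apply the min-plus product entry-by-entry:
  C[0][0] = min over k of (A[0][0] + B[0][0] = 6 + 4 = 10, A[0][1] + B[1][0] = -4 + 9 = 5, A[0][2] + B[2][0] = -1 + 8 = 7) = 5 (attained at k = 1)
  C[0][1] = min over k of (A[0][0] + B[0][1] = 6 + -2 = 4, A[0][1] + B[1][1] = -4 + 6 = 2, A[0][2] + B[2][1] = -1 + -5 = -6) = -6 (attained at k = 2)
  C[0][2] = min over k of (A[0][0] + B[0][2] = 6 + 4 = 10, A[0][1] + B[1][2] = -4 + 9 = 5, A[0][2] + B[2][2] = -1 + 9 = 8) = 5 (attained at k = 1)
  C[1][0] = min over k of (A[1][0] + B[0][0] = -4 + 4 = 0, A[1][1] + B[1][0] = 2 + 9 = 11, A[1][2] + B[2][0] = 10 + 8 = 18) = 0 (attained at k = 0)
  C[1][1] = min over k of (A[1][0] + B[0][1] = -4 + -2 = -6, A[1][1] + B[1][1] = 2 + 6 = 8, A[1][2] + B[2][1] = 10 + -5 = 5) = -6 (attained at k = 0)
  C[1][2] = min over k of (A[1][0] + B[0][2] = -4 + 4 = 0, A[1][1] + B[1][2] = 2 + 9 = 11, A[1][2] + B[2][2] = 10 + 9 = 19) = 0 (attained at k = 0)
  C[2][0] = min over k of (A[2][0] + B[0][0] = 8 + 4 = 12, A[2][1] + B[1][0] = 4 + 9 = 13, A[2][2] + B[2][0] = 4 + 8 = 12) = 12 (attained at k = 0)
  C[2][1] = min over k of (A[2][0] + B[0][1] = 8 + -2 = 6, A[2][1] + B[1][1] = 4 + 6 = 10, A[2][2] + B[2][1] = 4 + -5 = -1) = -1 (attained at k = 2)
  C[2][2] = min over k of (A[2][0] + B[0][2] = 8 + 4 = 12, A[2][1] + B[1][2] = 4 + 9 = 13, A[2][2] + B[2][2] = 4 + 9 = 13) = 12 (attained at k = 0)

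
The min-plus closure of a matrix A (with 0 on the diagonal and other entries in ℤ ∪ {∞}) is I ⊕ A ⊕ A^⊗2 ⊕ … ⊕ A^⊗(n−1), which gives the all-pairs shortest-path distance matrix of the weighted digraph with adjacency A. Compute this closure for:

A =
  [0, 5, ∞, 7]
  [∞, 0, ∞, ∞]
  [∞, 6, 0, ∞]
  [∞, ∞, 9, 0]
Closure =
  [0, 5, 16, 7]
  [∞, 0, ∞, ∞]
  [∞, 6, 0, ∞]
  [∞, 15, 9, 0]

This is the Floyd-Warshall all-pairs shortest-path computation. For each intermediate vertex k = 0, 1, …, 3, update dist[i][j] ← min(dist[i][j], dist[i][k] + dist[k][j]). The final matrix gives, for each (i, j), the minimum total weight of any directed path from i to j (possibly empty when i = j).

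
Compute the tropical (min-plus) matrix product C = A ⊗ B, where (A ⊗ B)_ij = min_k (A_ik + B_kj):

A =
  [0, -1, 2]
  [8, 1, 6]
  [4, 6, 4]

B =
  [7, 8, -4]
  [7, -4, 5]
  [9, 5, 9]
A ⊗ B =
  [6, -5, -4]
  [8, -3, 4]
  [11, 2, 0]

Apply the min-plus product entry-by-entry:
  C[0][0] = min over k of (A[0][0] + B[0][0] = 0 + 7 = 7, A[0][1] + B[1][0] = -1 + 7 = 6, A[0][2] + B[2][0] = 2 + 9 = 11) = 6 (attained at k = 1)
  C[0][1] = min over k of (A[0][0] + B[0][1] = 0 + 8 = 8, A[0][1] + B[1][1] = -1 + -4 = -5, A[0][2] + B[2][1] = 2 + 5 = 7) = -5 (attained at k = 1)
  C[0][2] = min over k of (A[0][0] + B[0][2] = 0 + -4 = -4, A[0][1] + B[1][2] = -1 + 5 = 4, A[0][2] + B[2][2] = 2 + 9 = 11) = -4 (attained at k = 0)
  C[1][0] = min over k of (A[1][0] + B[0][0] = 8 + 7 = 15, A[1][1] + B[1][0] = 1 + 7 = 8, A[1][2] + B[2][0] = 6 + 9 = 15) = 8 (attained at k = 1)
  C[1][1] = min over k of (A[1][0] + B[0][1] = 8 + 8 = 16, A[1][1] + B[1][1] = 1 + -4 = -3, A[1][2] + B[2][1] = 6 + 5 = 11) = -3 (attained at k = 1)
  C[1][2] = min over k of (A[1][0] + B[0][2] = 8 + -4 = 4, A[1][1] + B[1][2] = 1 + 5 = 6, A[1][2] + B[2][2] = 6 + 9 = 15) = 4 (attained at k = 0)
  C[2][0] = min over k of (A[2][0] + B[0][0] = 4 + 7 = 11, A[2][1] + B[1][0] = 6 + 7 = 13, A[2][2] + B[2][0] = 4 + 9 = 13) = 11 (attained at k = 0)
  C[2][1] = min over k of (A[2][0] + B[0][1] = 4 + 8 = 12, A[2][1] + B[1][1] = 6 + -4 = 2, A[2][2] + B[2][1] = 4 + 5 = 9) = 2 (attained at k = 1)
  C[2][2] = min over k of (A[2][0] + B[0][2] = 4 + -4 = 0, A[2][1] + B[1][2] = 6 + 5 = 11, A[2][2] + B[2][2] = 4 + 9 = 13) = 0 (attained at k = 0)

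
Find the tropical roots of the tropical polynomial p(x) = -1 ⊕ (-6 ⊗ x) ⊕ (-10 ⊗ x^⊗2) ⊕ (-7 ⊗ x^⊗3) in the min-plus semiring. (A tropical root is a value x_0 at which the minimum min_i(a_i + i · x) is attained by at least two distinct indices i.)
Roots: {-3, 4, 5}

Each tropical root is a break point of the lower envelope of the lines y = a_i + i · x (there are 4 lines, with slopes 0, 1, ..., 3). Only the lines that attain the minimum somewhere contribute to roots; other lines are dominated. Here the surviving (envelope) indices are i = 3, i = 2, i = 1, i = 0.
Intersections between consecutive envelope lines give the roots: for adjacent envelope indices i < j the intersection is x = (a_i − a_j) / (j − i). Reading off the sorted break points: {-3, 4, 5}.
Verification: at each break x_0, at least two indices attain the minimum of min_i(a_i + i · x_0).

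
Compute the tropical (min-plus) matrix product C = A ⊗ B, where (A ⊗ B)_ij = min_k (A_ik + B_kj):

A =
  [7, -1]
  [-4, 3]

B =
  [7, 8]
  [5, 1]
A ⊗ B =
  [4, 0]
  [3, 4]

Apply the min-plus product entry-by-entry:
  C[0][0] = min over k of (A[0][0] + B[0][0] = 7 + 7 = 14, A[0][1] + B[1][0] = -1 + 5 = 4) = 4 (attained at k = 1)
  C[0][1] = min over k of (A[0][0] + B[0][1] = 7 + 8 = 15, A[0][1] + B[1][1] = -1 + 1 = 0) = 0 (attained at k = 1)
  C[1][0] = min over k of (A[1][0] + B[0][0] = -4 + 7 = 3, A[1][1] + B[1][0] = 3 + 5 = 8) = 3 (attained at k = 0)
  C[1][1] = min over k of (A[1][0] + B[0][1] = -4 + 8 = 4, A[1][1] + B[1][1] = 3 + 1 = 4) = 4 (attained at k = 0)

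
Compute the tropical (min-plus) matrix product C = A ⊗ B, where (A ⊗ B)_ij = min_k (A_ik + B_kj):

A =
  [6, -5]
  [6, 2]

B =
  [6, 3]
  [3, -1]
A ⊗ B =
  [-2, -6]
  [5, 1]

Apply the min-plus product entry-by-entry:
  C[0][0] = min over k of (A[0][0] + B[0][0] = 6 + 6 = 12, A[0][1] + B[1][0] = -5 + 3 = -2) = -2 (attained at k = 1)
  C[0][1] = min over k of (A[0][0] + B[0][1] = 6 + 3 = 9, A[0][1] + B[1][1] = -5 + -1 = -6) = -6 (attained at k = 1)
  C[1][0] = min over k of (A[1][0] + B[0][0] = 6 + 6 = 12, A[1][1] + B[1][0] = 2 + 3 = 5) = 5 (attained at k = 1)
  C[1][1] = min over k of (A[1][0] + B[0][1] = 6 + 3 = 9, A[1][1] + B[1][1] = 2 + -1 = 1) = 1 (attained at k = 1)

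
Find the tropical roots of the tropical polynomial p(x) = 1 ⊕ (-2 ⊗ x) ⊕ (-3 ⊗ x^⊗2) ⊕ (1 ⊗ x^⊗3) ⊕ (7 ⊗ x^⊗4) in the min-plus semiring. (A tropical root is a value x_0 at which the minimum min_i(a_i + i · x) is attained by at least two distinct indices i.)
Roots: {-6, -4, 1, 3}

Each tropical root is a break point of the lower envelope of the lines y = a_i + i · x (there are 5 lines, with slopes 0, 1, ..., 4). Only the lines that attain the minimum somewhere contribute to roots; other lines are dominated. Here the surviving (envelope) indices are i = 4, i = 3, i = 2, i = 1, i = 0.
Intersections between consecutive envelope lines give the roots: for adjacent envelope indices i < j the intersection is x = (a_i − a_j) / (j − i). Reading off the sorted break points: {-6, -4, 1, 3}.
Verification: at each break x_0, at least two indices attain the minimum of min_i(a_i + i · x_0).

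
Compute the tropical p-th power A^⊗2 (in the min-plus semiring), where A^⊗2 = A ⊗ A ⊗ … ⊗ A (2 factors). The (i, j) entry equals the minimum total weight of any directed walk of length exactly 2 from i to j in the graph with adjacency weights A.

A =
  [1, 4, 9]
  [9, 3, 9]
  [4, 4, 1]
A^⊗2 =
  [2, 5, 10]
  [10, 6, 10]
  [5, 5, 2]

Each entry (A^⊗2)_ij equals the minimum over all length-2 walks i = v_0 → v_1 → … → v_2 = j of Σ_t A[v_t][v_{t+1}]. For example, for (i, j) = (0, 2) we minimise over 3 possible intermediate vertex sequences; the minimum is 10, attained along the walk 0 → 0 → 2.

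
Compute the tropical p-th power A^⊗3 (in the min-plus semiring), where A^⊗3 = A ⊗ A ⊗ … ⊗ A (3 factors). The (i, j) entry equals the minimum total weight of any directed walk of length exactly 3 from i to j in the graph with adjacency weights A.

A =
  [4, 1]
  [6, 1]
A^⊗3 =
  [8, 3]
  [8, 3]

Each entry (A^⊗3)_ij equals the minimum over all length-3 walks i = v_0 → v_1 → … → v_3 = j of Σ_t A[v_t][v_{t+1}]. For example, for (i, j) = (0, 1) we minimise over 4 possible intermediate vertex sequences; the minimum is 3, attained along the walk 0 → 1 → 1 → 1.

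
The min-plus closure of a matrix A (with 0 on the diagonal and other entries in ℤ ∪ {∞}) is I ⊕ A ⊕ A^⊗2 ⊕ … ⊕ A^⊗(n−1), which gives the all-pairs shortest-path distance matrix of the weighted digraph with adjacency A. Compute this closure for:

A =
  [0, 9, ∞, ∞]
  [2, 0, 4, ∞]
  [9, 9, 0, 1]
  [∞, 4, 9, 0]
Closure =
  [0, 9, 13, 14]
  [2, 0, 4, 5]
  [7, 5, 0, 1]
  [6, 4, 8, 0]

This is the Floyd-Warshall all-pairs shortest-path computation. For each intermediate vertex k = 0, 1, …, 3, update dist[i][j] ← min(dist[i][j], dist[i][k] + dist[k][j]). The final matrix gives, for each (i, j), the minimum total weight of any directed path from i to j (possibly empty when i = j).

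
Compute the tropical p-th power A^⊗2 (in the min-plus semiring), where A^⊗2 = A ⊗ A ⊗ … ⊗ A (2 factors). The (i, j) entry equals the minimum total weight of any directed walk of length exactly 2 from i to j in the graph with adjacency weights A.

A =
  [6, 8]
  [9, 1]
A^⊗2 =
  [12, 9]
  [10, 2]

Each entry (A^⊗2)_ij equals the minimum over all length-2 walks i = v_0 → v_1 → … → v_2 = j of Σ_t A[v_t][v_{t+1}]. For example, for (i, j) = (0, 1) we minimise over 2 possible intermediate vertex sequences; the minimum is 9, attained along the walk 0 → 1 → 1.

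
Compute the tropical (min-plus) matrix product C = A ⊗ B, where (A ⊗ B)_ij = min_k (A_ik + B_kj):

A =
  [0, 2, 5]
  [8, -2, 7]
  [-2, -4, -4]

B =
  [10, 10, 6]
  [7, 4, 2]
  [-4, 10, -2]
A ⊗ B =
  [1, 6, 3]
  [3, 2, 0]
  [-8, 0, -6]

Apply the min-plus product entry-by-entry:
  C[0][0] = min over k of (A[0][0] + B[0][0] = 0 + 10 = 10, A[0][1] + B[1][0] = 2 + 7 = 9, A[0][2] + B[2][0] = 5 + -4 = 1) = 1 (attained at k = 2)
  C[0][1] = min over k of (A[0][0] + B[0][1] = 0 + 10 = 10, A[0][1] + B[1][1] = 2 + 4 = 6, A[0][2] + B[2][1] = 5 + 10 = 15) = 6 (attained at k = 1)
  C[0][2] = min over k of (A[0][0] + B[0][2] = 0 + 6 = 6, A[0][1] + B[1][2] = 2 + 2 = 4, A[0][2] + B[2][2] = 5 + -2 = 3) = 3 (attained at k = 2)
  C[1][0] = min over k of (A[1][0] + B[0][0] = 8 + 10 = 18, A[1][1] + B[1][0] = -2 + 7 = 5, A[1][2] + B[2][0] = 7 + -4 = 3) = 3 (attained at k = 2)
  C[1][1] = min over k of (A[1][0] + B[0][1] = 8 + 10 = 18, A[1][1] + B[1][1] = -2 + 4 = 2, A[1][2] + B[2][1] = 7 + 10 = 17) = 2 (attained at k = 1)
  C[1][2] = min over k of (A[1][0] + B[0][2] = 8 + 6 = 14, A[1][1] + B[1][2] = -2 + 2 = 0, A[1][2] + B[2][2] = 7 + -2 = 5) = 0 (attained at k = 1)
  C[2][0] = min over k of (A[2][0] + B[0][0] = -2 + 10 = 8, A[2][1] + B[1][0] = -4 + 7 = 3, A[2][2] + B[2][0] = -4 + -4 = -8) = -8 (attained at k = 2)
  C[2][1] = min over k of (A[2][0] + B[0][1] = -2 + 10 = 8, A[2][1] + B[1][1] = -4 + 4 = 0, A[2][2] + B[2][1] = -4 + 10 = 6) = 0 (attained at k = 1)
  C[2][2] = min over k of (A[2][0] + B[0][2] = -2 + 6 = 4, A[2][1] + B[1][2] = -4 + 2 = -2, A[2][2] + B[2][2] = -4 + -2 = -6) = -6 (attained at k = 2)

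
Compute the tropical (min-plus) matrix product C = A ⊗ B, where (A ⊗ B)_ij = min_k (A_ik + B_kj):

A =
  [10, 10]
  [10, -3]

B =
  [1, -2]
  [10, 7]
A ⊗ B =
  [11, 8]
  [7, 4]

Apply the min-plus product entry-by-entry:
  C[0][0] = min over k of (A[0][0] + B[0][0] = 10 + 1 = 11, A[0][1] + B[1][0] = 10 + 10 = 20) = 11 (attained at k = 0)
  C[0][1] = min over k of (A[0][0] + B[0][1] = 10 + -2 = 8, A[0][1] + B[1][1] = 10 + 7 = 17) = 8 (attained at k = 0)
  C[1][0] = min over k of (A[1][0] + B[0][0] = 10 + 1 = 11, A[1][1] + B[1][0] = -3 + 10 = 7) = 7 (attained at k = 1)
  C[1][1] = min over k of (A[1][0] + B[0][1] = 10 + -2 = 8, A[1][1] + B[1][1] = -3 + 7 = 4) = 4 (attained at k = 1)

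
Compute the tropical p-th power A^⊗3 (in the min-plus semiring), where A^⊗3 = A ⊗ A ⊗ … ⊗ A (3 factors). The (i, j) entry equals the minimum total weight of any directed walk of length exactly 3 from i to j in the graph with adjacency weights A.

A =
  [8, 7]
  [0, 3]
A^⊗3 =
  [10, 13]
  [6, 9]

Each entry (A^⊗3)_ij equals the minimum over all length-3 walks i = v_0 → v_1 → … → v_3 = j of Σ_t A[v_t][v_{t+1}]. For example, for (i, j) = (0, 1) we minimise over 4 possible intermediate vertex sequences; the minimum is 13, attained along the walk 0 → 1 → 1 → 1.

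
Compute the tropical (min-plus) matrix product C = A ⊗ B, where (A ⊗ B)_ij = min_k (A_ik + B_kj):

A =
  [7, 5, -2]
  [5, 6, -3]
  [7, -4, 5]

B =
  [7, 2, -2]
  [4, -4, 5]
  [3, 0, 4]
A ⊗ B =
  [1, -2, 2]
  [0, -3, 1]
  [0, -8, 1]

Apply the min-plus product entry-by-entry:
  C[0][0] = min over k of (A[0][0] + B[0][0] = 7 + 7 = 14, A[0][1] + B[1][0] = 5 + 4 = 9, A[0][2] + B[2][0] = -2 + 3 = 1) = 1 (attained at k = 2)
  C[0][1] = min over k of (A[0][0] + B[0][1] = 7 + 2 = 9, A[0][1] + B[1][1] = 5 + -4 = 1, A[0][2] + B[2][1] = -2 + 0 = -2) = -2 (attained at k = 2)
  C[0][2] = min over k of (A[0][0] + B[0][2] = 7 + -2 = 5, A[0][1] + B[1][2] = 5 + 5 = 10, A[0][2] + B[2][2] = -2 + 4 = 2) = 2 (attained at k = 2)
  C[1][0] = min over k of (A[1][0] + B[0][0] = 5 + 7 = 12, A[1][1] + B[1][0] = 6 + 4 = 10, A[1][2] + B[2][0] = -3 + 3 = 0) = 0 (attained at k = 2)
  C[1][1] = min over k of (A[1][0] + B[0][1] = 5 + 2 = 7, A[1][1] + B[1][1] = 6 + -4 = 2, A[1][2] + B[2][1] = -3 + 0 = -3) = -3 (attained at k = 2)
  C[1][2] = min over k of (A[1][0] + B[0][2] = 5 + -2 = 3, A[1][1] + B[1][2] = 6 + 5 = 11, A[1][2] + B[2][2] = -3 + 4 = 1) = 1 (attained at k = 2)
  C[2][0] = min over k of (A[2][0] + B[0][0] = 7 + 7 = 14, A[2][1] + B[1][0] = -4 + 4 = 0, A[2][2] + B[2][0] = 5 + 3 = 8) = 0 (attained at k = 1)
  C[2][1] = min over k of (A[2][0] + B[0][1] = 7 + 2 = 9, A[2][1] + B[1][1] = -4 + -4 = -8, A[2][2] + B[2][1] = 5 + 0 = 5) = -8 (attained at k = 1)
  C[2][2] = min over k of (A[2][0] + B[0][2] = 7 + -2 = 5, A[2][1] + B[1][2] = -4 + 5 = 1, A[2][2] + B[2][2] = 5 + 4 = 9) = 1 (attained at k = 1)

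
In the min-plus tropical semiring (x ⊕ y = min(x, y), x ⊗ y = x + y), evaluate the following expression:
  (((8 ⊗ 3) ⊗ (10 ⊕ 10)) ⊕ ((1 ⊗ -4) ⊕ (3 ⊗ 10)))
(((8 ⊗ 3) ⊗ (10 ⊕ 10)) ⊕ ((1 ⊗ -4) ⊕ (3 ⊗ 10))) = -3

Expand innermost to outermost. Recall ⊕ takes the minimum of its arguments and ⊗ takes their sum. Working out the expression (((8 ⊗ 3) ⊗ (10 ⊕ 10)) ⊕ ((1 ⊗ -4) ⊕ (3 ⊗ 10))) gives -3.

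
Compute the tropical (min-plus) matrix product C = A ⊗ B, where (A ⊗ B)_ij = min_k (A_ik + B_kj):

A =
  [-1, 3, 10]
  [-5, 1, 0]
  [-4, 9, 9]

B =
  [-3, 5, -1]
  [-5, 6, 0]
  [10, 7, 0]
A ⊗ B =
  [-4, 4, -2]
  [-8, 0, -6]
  [-7, 1, -5]

Apply the min-plus product entry-by-entry:
  C[0][0] = min over k of (A[0][0] + B[0][0] = -1 + -3 = -4, A[0][1] + B[1][0] = 3 + -5 = -2, A[0][2] + B[2][0] = 10 + 10 = 20) = -4 (attained at k = 0)
  C[0][1] = min over k of (A[0][0] + B[0][1] = -1 + 5 = 4, A[0][1] + B[1][1] = 3 + 6 = 9, A[0][2] + B[2][1] = 10 + 7 = 17) = 4 (attained at k = 0)
  C[0][2] = min over k of (A[0][0] + B[0][2] = -1 + -1 = -2, A[0][1] + B[1][2] = 3 + 0 = 3, A[0][2] + B[2][2] = 10 + 0 = 10) = -2 (attained at k = 0)
  C[1][0] = min over k of (A[1][0] + B[0][0] = -5 + -3 = -8, A[1][1] + B[1][0] = 1 + -5 = -4, A[1][2] + B[2][0] = 0 + 10 = 10) = -8 (attained at k = 0)
  C[1][1] = min over k of (A[1][0] + B[0][1] = -5 + 5 = 0, A[1][1] + B[1][1] = 1 + 6 = 7, A[1][2] + B[2][1] = 0 + 7 = 7) = 0 (attained at k = 0)
  C[1][2] = min over k of (A[1][0] + B[0][2] = -5 + -1 = -6, A[1][1] + B[1][2] = 1 + 0 = 1, A[1][2] + B[2][2] = 0 + 0 = 0) = -6 (attained at k = 0)
  C[2][0] = min over k of (A[2][0] + B[0][0] = -4 + -3 = -7, A[2][1] + B[1][0] = 9 + -5 = 4, A[2][2] + B[2][0] = 9 + 10 = 19) = -7 (attained at k = 0)
  C[2][1] = min over k of (A[2][0] + B[0][1] = -4 + 5 = 1, A[2][1] + B[1][1] = 9 + 6 = 15, A[2][2] + B[2][1] = 9 + 7 = 16) = 1 (attained at k = 0)
  C[2][2] = min over k of (A[2][0] + B[0][2] = -4 + -1 = -5, A[2][1] + B[1][2] = 9 + 0 = 9, A[2][2] + B[2][2] = 9 + 0 = 9) = -5 (attained at k = 0)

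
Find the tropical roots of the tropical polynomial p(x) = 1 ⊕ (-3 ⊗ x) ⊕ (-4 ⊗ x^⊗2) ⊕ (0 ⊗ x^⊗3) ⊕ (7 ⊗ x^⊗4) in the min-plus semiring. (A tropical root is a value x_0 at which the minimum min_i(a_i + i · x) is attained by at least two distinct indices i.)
Roots: {-7, -4, 1, 4}

Each tropical root is a break point of the lower envelope of the lines y = a_i + i · x (there are 5 lines, with slopes 0, 1, ..., 4). Only the lines that attain the minimum somewhere contribute to roots; other lines are dominated. Here the surviving (envelope) indices are i = 4, i = 3, i = 2, i = 1, i = 0.
Intersections between consecutive envelope lines give the roots: for adjacent envelope indices i < j the intersection is x = (a_i − a_j) / (j − i). Reading off the sorted break points: {-7, -4, 1, 4}.
Verification: at each break x_0, at least two indices attain the minimum of min_i(a_i + i · x_0).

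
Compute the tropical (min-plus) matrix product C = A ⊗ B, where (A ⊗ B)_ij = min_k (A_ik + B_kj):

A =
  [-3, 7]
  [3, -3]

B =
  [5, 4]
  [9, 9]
A ⊗ B =
  [2, 1]
  [6, 6]

Apply the min-plus product entry-by-entry:
  C[0][0] = min over k of (A[0][0] + B[0][0] = -3 + 5 = 2, A[0][1] + B[1][0] = 7 + 9 = 16) = 2 (attained at k = 0)
  C[0][1] = min over k of (A[0][0] + B[0][1] = -3 + 4 = 1, A[0][1] + B[1][1] = 7 + 9 = 16) = 1 (attained at k = 0)
  C[1][0] = min over k of (A[1][0] + B[0][0] = 3 + 5 = 8, A[1][1] + B[1][0] = -3 + 9 = 6) = 6 (attained at k = 1)
  C[1][1] = min over k of (A[1][0] + B[0][1] = 3 + 4 = 7, A[1][1] + B[1][1] = -3 + 9 = 6) = 6 (attained at k = 1)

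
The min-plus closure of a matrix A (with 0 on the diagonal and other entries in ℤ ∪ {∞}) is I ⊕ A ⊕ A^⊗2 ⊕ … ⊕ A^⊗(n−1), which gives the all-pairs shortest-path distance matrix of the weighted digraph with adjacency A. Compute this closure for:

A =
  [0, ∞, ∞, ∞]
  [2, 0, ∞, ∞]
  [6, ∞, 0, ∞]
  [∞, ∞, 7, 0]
Closure =
  [0, ∞, ∞, ∞]
  [2, 0, ∞, ∞]
  [6, ∞, 0, ∞]
  [13, ∞, 7, 0]

This is the Floyd-Warshall all-pairs shortest-path computation. For each intermediate vertex k = 0, 1, …, 3, update dist[i][j] ← min(dist[i][j], dist[i][k] + dist[k][j]). The final matrix gives, for each (i, j), the minimum total weight of any directed path from i to j (possibly empty when i = j).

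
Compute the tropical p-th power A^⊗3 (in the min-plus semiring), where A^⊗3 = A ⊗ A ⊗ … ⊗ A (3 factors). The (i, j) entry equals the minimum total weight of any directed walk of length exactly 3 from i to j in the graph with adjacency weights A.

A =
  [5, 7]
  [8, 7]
A^⊗3 =
  [15, 17]
  [18, 20]

Each entry (A^⊗3)_ij equals the minimum over all length-3 walks i = v_0 → v_1 → … → v_3 = j of Σ_t A[v_t][v_{t+1}]. For example, for (i, j) = (0, 1) we minimise over 4 possible intermediate vertex sequences; the minimum is 17, attained along the walk 0 → 0 → 0 → 1.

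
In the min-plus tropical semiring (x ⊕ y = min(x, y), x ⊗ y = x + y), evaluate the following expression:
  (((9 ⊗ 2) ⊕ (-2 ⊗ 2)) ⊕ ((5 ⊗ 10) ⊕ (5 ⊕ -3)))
(((9 ⊗ 2) ⊕ (-2 ⊗ 2)) ⊕ ((5 ⊗ 10) ⊕ (5 ⊕ -3))) = -3

Expand innermost to outermost. Recall ⊕ takes the minimum of its arguments and ⊗ takes their sum. Working out the expression (((9 ⊗ 2) ⊕ (-2 ⊗ 2)) ⊕ ((5 ⊗ 10) ⊕ (5 ⊕ -3))) gives -3.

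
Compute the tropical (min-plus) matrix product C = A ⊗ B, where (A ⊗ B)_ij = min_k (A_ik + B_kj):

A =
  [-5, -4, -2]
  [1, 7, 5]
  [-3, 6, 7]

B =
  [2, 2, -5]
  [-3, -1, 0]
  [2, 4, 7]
A ⊗ B =
  [-7, -5, -10]
  [3, 3, -4]
  [-1, -1, -8]

Apply the min-plus product entry-by-entry:
  C[0][0] = min over k of (A[0][0] + B[0][0] = -5 + 2 = -3, A[0][1] + B[1][0] = -4 + -3 = -7, A[0][2] + B[2][0] = -2 + 2 = 0) = -7 (attained at k = 1)
  C[0][1] = min over k of (A[0][0] + B[0][1] = -5 + 2 = -3, A[0][1] + B[1][1] = -4 + -1 = -5, A[0][2] + B[2][1] = -2 + 4 = 2) = -5 (attained at k = 1)
  C[0][2] = min over k of (A[0][0] + B[0][2] = -5 + -5 = -10, A[0][1] + B[1][2] = -4 + 0 = -4, A[0][2] + B[2][2] = -2 + 7 = 5) = -10 (attained at k = 0)
  C[1][0] = min over k of (A[1][0] + B[0][0] = 1 + 2 = 3, A[1][1] + B[1][0] = 7 + -3 = 4, A[1][2] + B[2][0] = 5 + 2 = 7) = 3 (attained at k = 0)
  C[1][1] = min over k of (A[1][0] + B[0][1] = 1 + 2 = 3, A[1][1] + B[1][1] = 7 + -1 = 6, A[1][2] + B[2][1] = 5 + 4 = 9) = 3 (attained at k = 0)
  C[1][2] = min over k of (A[1][0] + B[0][2] = 1 + -5 = -4, A[1][1] + B[1][2] = 7 + 0 = 7, A[1][2] + B[2][2] = 5 + 7 = 12) = -4 (attained at k = 0)
  C[2][0] = min over k of (A[2][0] + B[0][0] = -3 + 2 = -1, A[2][1] + B[1][0] = 6 + -3 = 3, A[2][2] + B[2][0] = 7 + 2 = 9) = -1 (attained at k = 0)
  C[2][1] = min over k of (A[2][0] + B[0][1] = -3 + 2 = -1, A[2][1] + B[1][1] = 6 + -1 = 5, A[2][2] + B[2][1] = 7 + 4 = 11) = -1 (attained at k = 0)
  C[2][2] = min over k of (A[2][0] + B[0][2] = -3 + -5 = -8, A[2][1] + B[1][2] = 6 + 0 = 6, A[2][2] + B[2][2] = 7 + 7 = 14) = -8 (attained at k = 0)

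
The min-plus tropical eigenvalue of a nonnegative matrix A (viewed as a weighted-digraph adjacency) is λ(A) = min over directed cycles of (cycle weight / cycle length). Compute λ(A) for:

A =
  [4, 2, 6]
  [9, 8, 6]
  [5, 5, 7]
λ(A) = 4

Enumerate directed cycles and compute their means (weight / length). Sample:
  cycle 0 → 0: weight = 4, length = 1, mean = 4/1 ≈ 4.000
  cycle 1 → 1: weight = 8, length = 1, mean = 8/1 ≈ 8.000
  cycle 2 → 2: weight = 7, length = 1, mean = 7/1 ≈ 7.000
  cycle 0 → 1 → 0: weight = 11, length = 2, mean = 11/2 ≈ 5.500
  cycle 0 → 2 → 0: weight = 11, length = 2, mean = 11/2 ≈ 5.500
  cycle 1 → 0 → 1: weight = 11, length = 2, mean = 11/2 ≈ 5.500
Minimum mean = 4.000, attained e.g. along the cycle 0 → 0 with weight 4 and length 1. So λ(A) = 4/1 = 4.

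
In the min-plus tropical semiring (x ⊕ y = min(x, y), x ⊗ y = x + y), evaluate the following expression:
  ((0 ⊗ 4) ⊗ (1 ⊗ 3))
((0 ⊗ 4) ⊗ (1 ⊗ 3)) = 8

Expand innermost to outermost. Recall ⊕ takes the minimum of its arguments and ⊗ takes their sum. Working out the expression ((0 ⊗ 4) ⊗ (1 ⊗ 3)) gives 8.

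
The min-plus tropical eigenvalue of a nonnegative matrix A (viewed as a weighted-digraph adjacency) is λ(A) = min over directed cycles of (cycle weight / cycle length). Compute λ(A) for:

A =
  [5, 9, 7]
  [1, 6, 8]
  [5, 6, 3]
λ(A) = 3

Enumerate directed cycles and compute their means (weight / length). Sample:
  cycle 0 → 0: weight = 5, length = 1, mean = 5/1 ≈ 5.000
  cycle 1 → 1: weight = 6, length = 1, mean = 6/1 ≈ 6.000
  cycle 2 → 2: weight = 3, length = 1, mean = 3/1 ≈ 3.000
  cycle 0 → 1 → 0: weight = 10, length = 2, mean = 10/2 ≈ 5.000
  cycle 0 → 2 → 0: weight = 12, length = 2, mean = 12/2 ≈ 6.000
  cycle 1 → 0 → 1: weight = 10, length = 2, mean = 10/2 ≈ 5.000
Minimum mean = 3.000, attained e.g. along the cycle 2 → 2 with weight 3 and length 1. So λ(A) = 3/1 = 3.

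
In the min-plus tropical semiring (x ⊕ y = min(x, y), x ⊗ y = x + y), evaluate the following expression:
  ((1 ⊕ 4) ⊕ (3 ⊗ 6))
((1 ⊕ 4) ⊕ (3 ⊗ 6)) = 1

Expand innermost to outermost. Recall ⊕ takes the minimum of its arguments and ⊗ takes their sum. Working out the expression ((1 ⊕ 4) ⊕ (3 ⊗ 6)) gives 1.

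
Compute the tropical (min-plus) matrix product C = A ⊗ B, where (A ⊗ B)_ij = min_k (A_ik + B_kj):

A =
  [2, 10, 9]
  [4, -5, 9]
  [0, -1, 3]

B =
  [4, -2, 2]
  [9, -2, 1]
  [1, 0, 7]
A ⊗ B =
  [6, 0, 4]
  [4, -7, -4]
  [4, -3, 0]

Apply the min-plus product entry-by-entry:
  C[0][0] = min over k of (A[0][0] + B[0][0] = 2 + 4 = 6, A[0][1] + B[1][0] = 10 + 9 = 19, A[0][2] + B[2][0] = 9 + 1 = 10) = 6 (attained at k = 0)
  C[0][1] = min over k of (A[0][0] + B[0][1] = 2 + -2 = 0, A[0][1] + B[1][1] = 10 + -2 = 8, A[0][2] + B[2][1] = 9 + 0 = 9) = 0 (attained at k = 0)
  C[0][2] = min over k of (A[0][0] + B[0][2] = 2 + 2 = 4, A[0][1] + B[1][2] = 10 + 1 = 11, A[0][2] + B[2][2] = 9 + 7 = 16) = 4 (attained at k = 0)
  C[1][0] = min over k of (A[1][0] + B[0][0] = 4 + 4 = 8, A[1][1] + B[1][0] = -5 + 9 = 4, A[1][2] + B[2][0] = 9 + 1 = 10) = 4 (attained at k = 1)
  C[1][1] = min over k of (A[1][0] + B[0][1] = 4 + -2 = 2, A[1][1] + B[1][1] = -5 + -2 = -7, A[1][2] + B[2][1] = 9 + 0 = 9) = -7 (attained at k = 1)
  C[1][2] = min over k of (A[1][0] + B[0][2] = 4 + 2 = 6, A[1][1] + B[1][2] = -5 + 1 = -4, A[1][2] + B[2][2] = 9 + 7 = 16) = -4 (attained at k = 1)
  C[2][0] = min over k of (A[2][0] + B[0][0] = 0 + 4 = 4, A[2][1] + B[1][0] = -1 + 9 = 8, A[2][2] + B[2][0] = 3 + 1 = 4) = 4 (attained at k = 0)
  C[2][1] = min over k of (A[2][0] + B[0][1] = 0 + -2 = -2, A[2][1] + B[1][1] = -1 + -2 = -3, A[2][2] + B[2][1] = 3 + 0 = 3) = -3 (attained at k = 1)
  C[2][2] = min over k of (A[2][0] + B[0][2] = 0 + 2 = 2, A[2][1] + B[1][2] = -1 + 1 = 0, A[2][2] + B[2][2] = 3 + 7 = 10) = 0 (attained at k = 1)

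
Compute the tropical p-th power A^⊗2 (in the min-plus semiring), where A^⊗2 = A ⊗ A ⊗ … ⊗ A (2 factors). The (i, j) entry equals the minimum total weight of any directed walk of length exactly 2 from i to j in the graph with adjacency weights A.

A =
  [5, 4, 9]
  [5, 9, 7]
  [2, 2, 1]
A^⊗2 =
  [9, 9, 10]
  [9, 9, 8]
  [3, 3, 2]

Each entry (A^⊗2)_ij equals the minimum over all length-2 walks i = v_0 → v_1 → … → v_2 = j of Σ_t A[v_t][v_{t+1}]. For example, for (i, j) = (0, 2) we minimise over 3 possible intermediate vertex sequences; the minimum is 10, attained along the walk 0 → 2 → 2.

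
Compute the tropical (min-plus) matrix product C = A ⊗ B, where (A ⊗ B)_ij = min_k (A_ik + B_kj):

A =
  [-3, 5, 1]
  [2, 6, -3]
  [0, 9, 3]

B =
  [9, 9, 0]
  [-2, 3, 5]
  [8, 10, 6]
A ⊗ B =
  [3, 6, -3]
  [4, 7, 2]
  [7, 9, 0]

Apply the min-plus product entry-by-entry:
  C[0][0] = min over k of (A[0][0] + B[0][0] = -3 + 9 = 6, A[0][1] + B[1][0] = 5 + -2 = 3, A[0][2] + B[2][0] = 1 + 8 = 9) = 3 (attained at k = 1)
  C[0][1] = min over k of (A[0][0] + B[0][1] = -3 + 9 = 6, A[0][1] + B[1][1] = 5 + 3 = 8, A[0][2] + B[2][1] = 1 + 10 = 11) = 6 (attained at k = 0)
  C[0][2] = min over k of (A[0][0] + B[0][2] = -3 + 0 = -3, A[0][1] + B[1][2] = 5 + 5 = 10, A[0][2] + B[2][2] = 1 + 6 = 7) = -3 (attained at k = 0)
  C[1][0] = min over k of (A[1][0] + B[0][0] = 2 + 9 = 11, A[1][1] + B[1][0] = 6 + -2 = 4, A[1][2] + B[2][0] = -3 + 8 = 5) = 4 (attained at k = 1)
  C[1][1] = min over k of (A[1][0] + B[0][1] = 2 + 9 = 11, A[1][1] + B[1][1] = 6 + 3 = 9, A[1][2] + B[2][1] = -3 + 10 = 7) = 7 (attained at k = 2)
  C[1][2] = min over k of (A[1][0] + B[0][2] = 2 + 0 = 2, A[1][1] + B[1][2] = 6 + 5 = 11, A[1][2] + B[2][2] = -3 + 6 = 3) = 2 (attained at k = 0)
  C[2][0] = min over k of (A[2][0] + B[0][0] = 0 + 9 = 9, A[2][1] + B[1][0] = 9 + -2 = 7, A[2][2] + B[2][0] = 3 + 8 = 11) = 7 (attained at k = 1)
  C[2][1] = min over k of (A[2][0] + B[0][1] = 0 + 9 = 9, A[2][1] + B[1][1] = 9 + 3 = 12, A[2][2] + B[2][1] = 3 + 10 = 13) = 9 (attained at k = 0)
  C[2][2] = min over k of (A[2][0] + B[0][2] = 0 + 0 = 0, A[2][1] + B[1][2] = 9 + 5 = 14, A[2][2] + B[2][2] = 3 + 6 = 9) = 0 (attained at k = 0)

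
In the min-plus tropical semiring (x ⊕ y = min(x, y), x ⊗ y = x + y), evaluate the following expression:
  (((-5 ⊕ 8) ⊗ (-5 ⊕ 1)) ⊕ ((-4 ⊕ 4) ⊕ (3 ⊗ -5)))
(((-5 ⊕ 8) ⊗ (-5 ⊕ 1)) ⊕ ((-4 ⊕ 4) ⊕ (3 ⊗ -5))) = -10

Expand innermost to outermost. Recall ⊕ takes the minimum of its arguments and ⊗ takes their sum. Working out the expression (((-5 ⊕ 8) ⊗ (-5 ⊕ 1)) ⊕ ((-4 ⊕ 4) ⊕ (3 ⊗ -5))) gives -10.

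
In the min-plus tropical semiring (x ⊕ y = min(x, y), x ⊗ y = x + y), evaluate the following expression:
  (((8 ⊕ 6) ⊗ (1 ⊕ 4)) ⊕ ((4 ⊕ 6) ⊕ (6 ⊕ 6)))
(((8 ⊕ 6) ⊗ (1 ⊕ 4)) ⊕ ((4 ⊕ 6) ⊕ (6 ⊕ 6))) = 4

Expand innermost to outermost. Recall ⊕ takes the minimum of its arguments and ⊗ takes their sum. Working out the expression (((8 ⊕ 6) ⊗ (1 ⊕ 4)) ⊕ ((4 ⊕ 6) ⊕ (6 ⊕ 6))) gives 4.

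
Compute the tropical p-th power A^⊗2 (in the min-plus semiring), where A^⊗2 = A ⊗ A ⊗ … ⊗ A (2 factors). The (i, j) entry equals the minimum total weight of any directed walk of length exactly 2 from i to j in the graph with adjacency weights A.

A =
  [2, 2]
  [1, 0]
A^⊗2 =
  [3, 2]
  [1, 0]

Each entry (A^⊗2)_ij equals the minimum over all length-2 walks i = v_0 → v_1 → … → v_2 = j of Σ_t A[v_t][v_{t+1}]. For example, for (i, j) = (0, 1) we minimise over 2 possible intermediate vertex sequences; the minimum is 2, attained along the walk 0 → 1 → 1.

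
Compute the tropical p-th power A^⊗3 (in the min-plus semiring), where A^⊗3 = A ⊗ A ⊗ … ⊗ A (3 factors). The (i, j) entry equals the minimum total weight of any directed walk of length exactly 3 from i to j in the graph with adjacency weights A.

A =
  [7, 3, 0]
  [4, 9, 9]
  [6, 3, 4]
A^⊗3 =
  [7, 7, 6]
  [10, 7, 8]
  [11, 9, 7]

Each entry (A^⊗3)_ij equals the minimum over all length-3 walks i = v_0 → v_1 → … → v_3 = j of Σ_t A[v_t][v_{t+1}]. For example, for (i, j) = (0, 2) we minimise over 9 possible intermediate vertex sequences; the minimum is 6, attained along the walk 0 → 2 → 0 → 2.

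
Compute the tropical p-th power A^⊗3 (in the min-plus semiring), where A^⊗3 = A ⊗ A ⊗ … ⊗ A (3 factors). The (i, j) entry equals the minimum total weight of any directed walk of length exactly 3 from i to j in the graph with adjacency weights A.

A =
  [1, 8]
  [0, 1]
A^⊗3 =
  [3, 10]
  [2, 3]

Each entry (A^⊗3)_ij equals the minimum over all length-3 walks i = v_0 → v_1 → … → v_3 = j of Σ_t A[v_t][v_{t+1}]. For example, for (i, j) = (0, 1) we minimise over 4 possible intermediate vertex sequences; the minimum is 10, attained along the walk 0 → 0 → 0 → 1.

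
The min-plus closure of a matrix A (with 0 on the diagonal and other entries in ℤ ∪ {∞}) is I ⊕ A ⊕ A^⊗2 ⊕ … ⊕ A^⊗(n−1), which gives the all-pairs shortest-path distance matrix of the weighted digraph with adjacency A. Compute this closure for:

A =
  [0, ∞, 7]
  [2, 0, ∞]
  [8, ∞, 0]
Closure =
  [0, ∞, 7]
  [2, 0, 9]
  [8, ∞, 0]

This is the Floyd-Warshall all-pairs shortest-path computation. For each intermediate vertex k = 0, 1, …, 2, update dist[i][j] ← min(dist[i][j], dist[i][k] + dist[k][j]). The final matrix gives, for each (i, j), the minimum total weight of any directed path from i to j (possibly empty when i = j).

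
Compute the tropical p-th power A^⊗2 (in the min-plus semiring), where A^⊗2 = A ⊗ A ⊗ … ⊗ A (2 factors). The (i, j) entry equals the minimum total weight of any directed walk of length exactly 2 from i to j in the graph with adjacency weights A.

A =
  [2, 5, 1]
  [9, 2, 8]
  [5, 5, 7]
A^⊗2 =
  [4, 6, 3]
  [11, 4, 10]
  [7, 7, 6]

Each entry (A^⊗2)_ij equals the minimum over all length-2 walks i = v_0 → v_1 → … → v_2 = j of Σ_t A[v_t][v_{t+1}]. For example, for (i, j) = (0, 2) we minimise over 3 possible intermediate vertex sequences; the minimum is 3, attained along the walk 0 → 0 → 2.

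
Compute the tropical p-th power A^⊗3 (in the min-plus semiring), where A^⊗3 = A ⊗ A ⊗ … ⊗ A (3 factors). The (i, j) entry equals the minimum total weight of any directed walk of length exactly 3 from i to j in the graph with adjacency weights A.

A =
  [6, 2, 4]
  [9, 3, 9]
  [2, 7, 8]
A^⊗3 =
  [12, 8, 10]
  [14, 9, 15]
  [8, 7, 12]

Each entry (A^⊗3)_ij equals the minimum over all length-3 walks i = v_0 → v_1 → … → v_3 = j of Σ_t A[v_t][v_{t+1}]. For example, for (i, j) = (0, 2) we minimise over 9 possible intermediate vertex sequences; the minimum is 10, attained along the walk 0 → 2 → 0 → 2.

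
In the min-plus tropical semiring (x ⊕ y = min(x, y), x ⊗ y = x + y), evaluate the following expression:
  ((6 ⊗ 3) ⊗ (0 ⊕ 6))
((6 ⊗ 3) ⊗ (0 ⊕ 6)) = 9

Expand innermost to outermost. Recall ⊕ takes the minimum of its arguments and ⊗ takes their sum. Working out the expression ((6 ⊗ 3) ⊗ (0 ⊕ 6)) gives 9.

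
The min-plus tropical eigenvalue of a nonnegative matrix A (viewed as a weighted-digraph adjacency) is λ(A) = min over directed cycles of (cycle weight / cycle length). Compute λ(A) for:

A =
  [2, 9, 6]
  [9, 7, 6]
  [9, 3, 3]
λ(A) = 2

Enumerate directed cycles and compute their means (weight / length). Sample:
  cycle 0 → 0: weight = 2, length = 1, mean = 2/1 ≈ 2.000
  cycle 1 → 1: weight = 7, length = 1, mean = 7/1 ≈ 7.000
  cycle 2 → 2: weight = 3, length = 1, mean = 3/1 ≈ 3.000
  cycle 0 → 1 → 0: weight = 18, length = 2, mean = 18/2 ≈ 9.000
  cycle 0 → 2 → 0: weight = 15, length = 2, mean = 15/2 ≈ 7.500
  cycle 1 → 0 → 1: weight = 18, length = 2, mean = 18/2 ≈ 9.000
Minimum mean = 2.000, attained e.g. along the cycle 0 → 0 with weight 2 and length 1. So λ(A) = 2/1 = 2.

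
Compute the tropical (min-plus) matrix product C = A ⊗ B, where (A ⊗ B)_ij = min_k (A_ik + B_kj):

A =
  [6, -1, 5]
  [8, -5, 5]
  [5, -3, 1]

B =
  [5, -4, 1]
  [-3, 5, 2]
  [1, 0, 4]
A ⊗ B =
  [-4, 2, 1]
  [-8, 0, -3]
  [-6, 1, -1]

Apply the min-plus product entry-by-entry:
  C[0][0] = min over k of (A[0][0] + B[0][0] = 6 + 5 = 11, A[0][1] + B[1][0] = -1 + -3 = -4, A[0][2] + B[2][0] = 5 + 1 = 6) = -4 (attained at k = 1)
  C[0][1] = min over k of (A[0][0] + B[0][1] = 6 + -4 = 2, A[0][1] + B[1][1] = -1 + 5 = 4, A[0][2] + B[2][1] = 5 + 0 = 5) = 2 (attained at k = 0)
  C[0][2] = min over k of (A[0][0] + B[0][2] = 6 + 1 = 7, A[0][1] + B[1][2] = -1 + 2 = 1, A[0][2] + B[2][2] = 5 + 4 = 9) = 1 (attained at k = 1)
  C[1][0] = min over k of (A[1][0] + B[0][0] = 8 + 5 = 13, A[1][1] + B[1][0] = -5 + -3 = -8, A[1][2] + B[2][0] = 5 + 1 = 6) = -8 (attained at k = 1)
  C[1][1] = min over k of (A[1][0] + B[0][1] = 8 + -4 = 4, A[1][1] + B[1][1] = -5 + 5 = 0, A[1][2] + B[2][1] = 5 + 0 = 5) = 0 (attained at k = 1)
  C[1][2] = min over k of (A[1][0] + B[0][2] = 8 + 1 = 9, A[1][1] + B[1][2] = -5 + 2 = -3, A[1][2] + B[2][2] = 5 + 4 = 9) = -3 (attained at k = 1)
  C[2][0] = min over k of (A[2][0] + B[0][0] = 5 + 5 = 10, A[2][1] + B[1][0] = -3 + -3 = -6, A[2][2] + B[2][0] = 1 + 1 = 2) = -6 (attained at k = 1)
  C[2][1] = min over k of (A[2][0] + B[0][1] = 5 + -4 = 1, A[2][1] + B[1][1] = -3 + 5 = 2, A[2][2] + B[2][1] = 1 + 0 = 1) = 1 (attained at k = 0)
  C[2][2] = min over k of (A[2][0] + B[0][2] = 5 + 1 = 6, A[2][1] + B[1][2] = -3 + 2 = -1, A[2][2] + B[2][2] = 1 + 4 = 5) = -1 (attained at k = 1)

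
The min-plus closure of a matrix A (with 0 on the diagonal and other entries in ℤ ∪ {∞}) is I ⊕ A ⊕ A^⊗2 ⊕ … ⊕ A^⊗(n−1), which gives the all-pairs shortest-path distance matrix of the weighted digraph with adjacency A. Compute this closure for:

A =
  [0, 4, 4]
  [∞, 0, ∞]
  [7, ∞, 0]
Closure =
  [0, 4, 4]
  [∞, 0, ∞]
  [7, 11, 0]

This is the Floyd-Warshall all-pairs shortest-path computation. For each intermediate vertex k = 0, 1, …, 2, update dist[i][j] ← min(dist[i][j], dist[i][k] + dist[k][j]). The final matrix gives, for each (i, j), the minimum total weight of any directed path from i to j (possibly empty when i = j).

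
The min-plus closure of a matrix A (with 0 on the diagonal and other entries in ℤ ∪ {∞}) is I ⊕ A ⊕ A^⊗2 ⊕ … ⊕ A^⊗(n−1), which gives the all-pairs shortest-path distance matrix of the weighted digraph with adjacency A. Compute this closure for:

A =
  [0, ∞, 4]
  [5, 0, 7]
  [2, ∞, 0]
Closure =
  [0, ∞, 4]
  [5, 0, 7]
  [2, ∞, 0]

This is the Floyd-Warshall all-pairs shortest-path computation. For each intermediate vertex k = 0, 1, …, 2, update dist[i][j] ← min(dist[i][j], dist[i][k] + dist[k][j]). The final matrix gives, for each (i, j), the minimum total weight of any directed path from i to j (possibly empty when i = j).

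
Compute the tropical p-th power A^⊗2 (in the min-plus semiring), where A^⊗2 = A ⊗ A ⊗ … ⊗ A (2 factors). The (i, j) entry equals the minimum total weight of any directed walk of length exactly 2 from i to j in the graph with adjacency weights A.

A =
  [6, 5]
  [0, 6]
A^⊗2 =
  [5, 11]
  [6, 5]

Each entry (A^⊗2)_ij equals the minimum over all length-2 walks i = v_0 → v_1 → … → v_2 = j of Σ_t A[v_t][v_{t+1}]. For example, for (i, j) = (0, 1) we minimise over 2 possible intermediate vertex sequences; the minimum is 11, attained along the walk 0 → 0 → 1.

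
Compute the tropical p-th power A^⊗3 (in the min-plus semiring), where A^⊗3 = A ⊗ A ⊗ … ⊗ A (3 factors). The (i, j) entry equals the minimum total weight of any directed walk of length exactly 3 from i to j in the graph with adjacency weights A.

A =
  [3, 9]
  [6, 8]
A^⊗3 =
  [9, 15]
  [12, 18]

Each entry (A^⊗3)_ij equals the minimum over all length-3 walks i = v_0 → v_1 → … → v_3 = j of Σ_t A[v_t][v_{t+1}]. For example, for (i, j) = (0, 1) we minimise over 4 possible intermediate vertex sequences; the minimum is 15, attained along the walk 0 → 0 → 0 → 1.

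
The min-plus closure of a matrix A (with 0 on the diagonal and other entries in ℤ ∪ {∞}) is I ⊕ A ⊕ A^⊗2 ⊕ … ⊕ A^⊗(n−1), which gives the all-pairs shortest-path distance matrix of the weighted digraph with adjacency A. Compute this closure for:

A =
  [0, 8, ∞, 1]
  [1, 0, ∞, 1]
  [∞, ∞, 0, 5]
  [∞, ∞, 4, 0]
Closure =
  [0, 8, 5, 1]
  [1, 0, 5, 1]
  [∞, ∞, 0, 5]
  [∞, ∞, 4, 0]

This is the Floyd-Warshall all-pairs shortest-path computation. For each intermediate vertex k = 0, 1, …, 3, update dist[i][j] ← min(dist[i][j], dist[i][k] + dist[k][j]). The final matrix gives, for each (i, j), the minimum total weight of any directed path from i to j (possibly empty when i = j).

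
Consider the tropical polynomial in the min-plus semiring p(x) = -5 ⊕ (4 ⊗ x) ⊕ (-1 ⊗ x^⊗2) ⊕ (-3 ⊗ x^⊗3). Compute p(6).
p(6) = -5

A tropical monomial a ⊗ x^⊗i evaluates to a + i · x. Evaluating each term at x = 6:
  Term 0 contributes -5 + 0 · 6 = -5
  Term 1 contributes 4 + 1 · 6 = 10
  Term 2 contributes -1 + 2 · 6 = 11
  Term 3 contributes -3 + 3 · 6 = 15
p(6) = ⊕ of these = min[-5, 10, 11, 15] = -5.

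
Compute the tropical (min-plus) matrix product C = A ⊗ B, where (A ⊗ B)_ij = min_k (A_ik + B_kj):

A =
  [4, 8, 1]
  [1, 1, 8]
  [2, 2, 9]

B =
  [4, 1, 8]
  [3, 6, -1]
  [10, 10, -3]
A ⊗ B =
  [8, 5, -2]
  [4, 2, 0]
  [5, 3, 1]

Apply the min-plus product entry-by-entry:
  C[0][0] = min over k of (A[0][0] + B[0][0] = 4 + 4 = 8, A[0][1] + B[1][0] = 8 + 3 = 11, A[0][2] + B[2][0] = 1 + 10 = 11) = 8 (attained at k = 0)
  C[0][1] = min over k of (A[0][0] + B[0][1] = 4 + 1 = 5, A[0][1] + B[1][1] = 8 + 6 = 14, A[0][2] + B[2][1] = 1 + 10 = 11) = 5 (attained at k = 0)
  C[0][2] = min over k of (A[0][0] + B[0][2] = 4 + 8 = 12, A[0][1] + B[1][2] = 8 + -1 = 7, A[0][2] + B[2][2] = 1 + -3 = -2) = -2 (attained at k = 2)
  C[1][0] = min over k of (A[1][0] + B[0][0] = 1 + 4 = 5, A[1][1] + B[1][0] = 1 + 3 = 4, A[1][2] + B[2][0] = 8 + 10 = 18) = 4 (attained at k = 1)
  C[1][1] = min over k of (A[1][0] + B[0][1] = 1 + 1 = 2, A[1][1] + B[1][1] = 1 + 6 = 7, A[1][2] + B[2][1] = 8 + 10 = 18) = 2 (attained at k = 0)
  C[1][2] = min over k of (A[1][0] + B[0][2] = 1 + 8 = 9, A[1][1] + B[1][2] = 1 + -1 = 0, A[1][2] + B[2][2] = 8 + -3 = 5) = 0 (attained at k = 1)
  C[2][0] = min over k of (A[2][0] + B[0][0] = 2 + 4 = 6, A[2][1] + B[1][0] = 2 + 3 = 5, A[2][2] + B[2][0] = 9 + 10 = 19) = 5 (attained at k = 1)
  C[2][1] = min over k of (A[2][0] + B[0][1] = 2 + 1 = 3, A[2][1] + B[1][1] = 2 + 6 = 8, A[2][2] + B[2][1] = 9 + 10 = 19) = 3 (attained at k = 0)
  C[2][2] = min over k of (A[2][0] + B[0][2] = 2 + 8 = 10, A[2][1] + B[1][2] = 2 + -1 = 1, A[2][2] + B[2][2] = 9 + -3 = 6) = 1 (attained at k = 1)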